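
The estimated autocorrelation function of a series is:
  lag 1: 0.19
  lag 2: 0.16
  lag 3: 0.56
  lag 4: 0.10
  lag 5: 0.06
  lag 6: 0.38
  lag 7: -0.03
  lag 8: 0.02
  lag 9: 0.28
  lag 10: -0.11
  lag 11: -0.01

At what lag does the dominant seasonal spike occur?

3

The largest autocorrelation is r_3 = 0.56, with weaker echoes at lags 6 (0.38) and 9 (0.28); the remaining lags stay at or below 0.19.
The dominant spike at lag 3 indicates a seasonal period of 3.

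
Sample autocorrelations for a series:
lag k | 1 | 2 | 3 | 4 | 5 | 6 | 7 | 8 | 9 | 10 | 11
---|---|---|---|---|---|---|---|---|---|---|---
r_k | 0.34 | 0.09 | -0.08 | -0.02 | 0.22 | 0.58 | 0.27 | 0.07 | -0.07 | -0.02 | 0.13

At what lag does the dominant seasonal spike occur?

The largest autocorrelation is r_6 = 0.58; the remaining lags stay at or below 0.34. The elevated value at lag 1 (0.34), dropping to 0.09 at lag 2, reflects decaying short-term dependence rather than seasonality.
The dominant spike at lag 6 indicates a seasonal period of 6.

6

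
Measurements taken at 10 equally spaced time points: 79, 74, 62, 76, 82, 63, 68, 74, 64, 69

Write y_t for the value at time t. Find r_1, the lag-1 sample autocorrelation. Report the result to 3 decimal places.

-0.167

Mean ȳ = (79 + 74 + 62 + 76 + 82 + 63 + 68 + 74 + 64 + 69)/10 = 71.1000
Numerator Σ_{t=1}^{9}(y_t−ȳ)(y_{t+1}−ȳ) = -72.5100
Denominator Σ(y_t−ȳ)² = 434.9000
r_1 = -72.5100 / 434.9000 = -0.167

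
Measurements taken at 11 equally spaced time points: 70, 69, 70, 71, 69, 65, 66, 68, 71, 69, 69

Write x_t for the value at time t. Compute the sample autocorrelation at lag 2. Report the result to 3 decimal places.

-0.270

Mean x̄ = (70 + 69 + 70 + 71 + 69 + 65 + 66 + 68 + 71 + 69 + 69)/11 = 68.8182
Numerator Σ_{t=1}^{9}(x_t−x̄)(x_{t+2}−x̄) = -9.6116
Denominator Σ(x_t−x̄)² = 35.6364
r_2 = -9.6116 / 35.6364 = -0.270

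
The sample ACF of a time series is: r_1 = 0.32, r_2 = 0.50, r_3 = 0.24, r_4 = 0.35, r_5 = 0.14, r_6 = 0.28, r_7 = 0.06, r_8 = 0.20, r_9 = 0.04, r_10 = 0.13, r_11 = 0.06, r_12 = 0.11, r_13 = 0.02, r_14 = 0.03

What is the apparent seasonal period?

2

The largest autocorrelation is r_2 = 0.50, with a weaker echo at lag 4 (0.35); the remaining lags stay at or below 0.32.
The dominant spike at lag 2 indicates a seasonal period of 2.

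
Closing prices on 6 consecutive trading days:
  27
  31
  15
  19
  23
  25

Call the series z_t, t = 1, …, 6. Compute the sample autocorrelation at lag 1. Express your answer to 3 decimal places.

Mean z̄ = (27 + 31 + 15 + 19 + 23 + 25)/6 = 23.3333
Deviations from mean: 3.6667, 7.6667, -8.3333, -4.3333, -0.3333, 1.6667
Σ(z_t−z̄)(z_{t+1}−z̄) = (28.1111) + (-63.8889) + (36.1111) + (1.4444) + (-0.5556) = 1.2222
Denominator Σ(z_t−z̄)² = 163.3333
r_1 = 1.2222 / 163.3333 = 0.007

0.007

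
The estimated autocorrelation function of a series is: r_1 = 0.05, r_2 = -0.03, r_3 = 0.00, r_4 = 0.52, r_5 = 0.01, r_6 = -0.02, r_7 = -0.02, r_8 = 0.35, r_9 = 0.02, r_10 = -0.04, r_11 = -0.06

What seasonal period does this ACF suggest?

4

The largest autocorrelation is r_4 = 0.52, with a weaker echo at lag 8 (0.35); the remaining lags stay at or below 0.05.
The dominant spike at lag 4 indicates a seasonal period of 4.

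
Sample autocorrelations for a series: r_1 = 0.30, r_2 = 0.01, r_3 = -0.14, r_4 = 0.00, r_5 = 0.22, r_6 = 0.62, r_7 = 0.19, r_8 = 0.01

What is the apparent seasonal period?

6

The largest autocorrelation is r_6 = 0.62; the remaining lags stay at or below 0.30. The elevated value at lag 1 (0.30), dropping to 0.01 at lag 2, reflects decaying short-term dependence rather than seasonality.
The dominant spike at lag 6 indicates a seasonal period of 6.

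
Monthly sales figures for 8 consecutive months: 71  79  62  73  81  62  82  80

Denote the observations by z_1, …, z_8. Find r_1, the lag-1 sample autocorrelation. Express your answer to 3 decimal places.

-0.431

Mean z̄ = (71 + 79 + 62 + 73 + 81 + 62 + 82 + 80)/8 = 73.7500
Deviations from mean: -2.7500, 5.2500, -11.7500, -0.7500, 7.2500, -11.7500, 8.2500, 6.2500
Σ(z_t−z̄)(z_{t+1}−z̄) = (-14.4375) + (-61.6875) + (8.8125) + (-5.4375) + (-85.1875) + (-96.9375) + (51.5625) = -203.3125
Denominator Σ(z_t−z̄)² = 471.5000
r_1 = -203.3125 / 471.5000 = -0.431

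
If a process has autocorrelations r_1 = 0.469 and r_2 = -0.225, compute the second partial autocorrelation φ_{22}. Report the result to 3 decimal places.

-0.570

φ_{22} = (r_2 − r_1²) / (1 − r_1²)
r_1² = (0.469)² = 0.219961
Numerator = -0.225 − 0.2200 = -0.4450; denominator = 1 − 0.2200 = 0.7800
φ_{22} = -0.4450 / 0.7800 = -0.570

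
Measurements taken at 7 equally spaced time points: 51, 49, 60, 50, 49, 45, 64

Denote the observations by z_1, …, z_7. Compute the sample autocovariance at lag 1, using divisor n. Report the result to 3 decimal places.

Mean z̄ = (51 + 49 + 60 + 50 + 49 + 45 + 64)/7 = 52.5714
Deviations: -1.5714, -3.5714, 7.4286, -2.5714, -3.5714, -7.5714, 11.4286
Σ_{t=1}^{6}(z_t−z̄)(z_{t+1}−z̄) = -90.3265
γ_1 = -90.3265 / 7 = -12.904

-12.904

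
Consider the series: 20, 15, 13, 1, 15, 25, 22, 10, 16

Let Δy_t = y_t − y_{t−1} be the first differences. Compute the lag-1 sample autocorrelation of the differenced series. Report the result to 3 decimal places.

-0.096

First differences Δy: -5, -2, -12, 14, 10, -3, -12, 6
Mean of differences = -0.5000
Numerator Σ(Δy_t−Δȳ)(Δy_{t+1}−Δȳ) = -62.7500
Denominator Σ(Δy_t−Δȳ)² = 656.0000
r_1(Δy) = -62.7500 / 656.0000 = -0.096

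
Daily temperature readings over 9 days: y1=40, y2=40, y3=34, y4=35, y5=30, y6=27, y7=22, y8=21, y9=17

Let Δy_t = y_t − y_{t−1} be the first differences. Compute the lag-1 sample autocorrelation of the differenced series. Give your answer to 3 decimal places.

-0.744

First differences Δy: 0, -6, 1, -5, -3, -5, -1, -4
Mean of differences = -2.8750
Numerator Σ(Δy_t−Δȳ)(Δy_{t+1}−Δȳ) = -34.8906
Denominator Σ(Δy_t−Δȳ)² = 46.8750
r_1(Δy) = -34.8906 / 46.8750 = -0.744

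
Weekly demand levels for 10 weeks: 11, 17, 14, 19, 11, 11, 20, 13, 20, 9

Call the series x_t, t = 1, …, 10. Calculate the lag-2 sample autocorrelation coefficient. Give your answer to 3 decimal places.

Mean x̄ = (11 + 17 + 14 + 19 + 11 + 11 + 20 + 13 + 20 + 9)/10 = 14.5000
Numerator Σ_{t=1}^{8}(x_t−x̄)(x_{t+2}−x̄) = 23.5000
Denominator Σ(x_t−x̄)² = 156.5000
r_2 = 23.5000 / 156.5000 = 0.150

0.150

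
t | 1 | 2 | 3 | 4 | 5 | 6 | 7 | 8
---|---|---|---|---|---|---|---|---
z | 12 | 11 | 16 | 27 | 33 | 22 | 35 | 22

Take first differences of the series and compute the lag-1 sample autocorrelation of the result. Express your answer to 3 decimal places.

First differences Δz: -1, 5, 11, 6, -11, 13, -13
Mean of differences = 1.4286
Numerator Σ(Δz_t−Δz̄)(Δz_{t+1}−Δz̄) = -298.3265
Denominator Σ(Δz_t−Δz̄)² = 627.7143
r_1(Δz) = -298.3265 / 627.7143 = -0.475

-0.475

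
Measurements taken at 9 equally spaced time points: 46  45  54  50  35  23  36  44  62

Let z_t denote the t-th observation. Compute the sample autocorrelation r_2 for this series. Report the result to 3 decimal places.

-0.252

Mean z̄ = (46 + 45 + 54 + 50 + 35 + 23 + 36 + 44 + 62)/9 = 43.8889
Σ(z_t−z̄)(z_{t+2}−z̄) = (21.3457) + (6.7901) + (-89.8765) + (-127.6543) + (70.1235) + (-2.3210) + (-142.8765) = -264.4691
Denominator Σ(z_t−z̄)² = 1050.8889
r_2 = -264.4691 / 1050.8889 = -0.252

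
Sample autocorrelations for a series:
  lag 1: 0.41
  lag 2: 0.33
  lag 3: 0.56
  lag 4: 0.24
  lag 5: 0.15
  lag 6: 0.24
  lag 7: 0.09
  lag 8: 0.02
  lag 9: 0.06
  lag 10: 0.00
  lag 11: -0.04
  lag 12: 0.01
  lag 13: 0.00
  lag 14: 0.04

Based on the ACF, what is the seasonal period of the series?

The largest autocorrelation is r_3 = 0.56; the remaining lags stay at or below 0.41. The elevated value at lag 1 (0.41), dropping to 0.33 at lag 2, reflects decaying short-term dependence rather than seasonality.
The dominant spike at lag 3 indicates a seasonal period of 3.

3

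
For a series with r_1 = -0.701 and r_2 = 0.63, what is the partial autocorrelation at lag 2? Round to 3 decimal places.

φ_{22} = (r_2 − r_1²) / (1 − r_1²)
r_1² = (-0.701)² = 0.491401
Numerator = 0.63 − 0.4914 = 0.1386; denominator = 1 − 0.4914 = 0.5086
φ_{22} = 0.1386 / 0.5086 = 0.273

0.273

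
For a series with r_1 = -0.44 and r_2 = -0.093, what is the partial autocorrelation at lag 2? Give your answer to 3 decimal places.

φ_{22} = (r_2 − r_1²) / (1 − r_1²)
r_1² = (-0.44)² = 0.1936
Numerator = -0.093 − 0.1936 = -0.2866; denominator = 1 − 0.1936 = 0.8064
φ_{22} = -0.2866 / 0.8064 = -0.355

-0.355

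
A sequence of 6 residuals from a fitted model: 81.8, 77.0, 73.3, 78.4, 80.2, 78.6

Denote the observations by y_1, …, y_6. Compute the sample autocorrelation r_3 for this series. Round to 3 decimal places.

Mean ȳ = (81.8 + 77.0 + 73.3 + 78.4 + 80.2 + 78.6)/6 = 78.2167
Deviations from mean: 3.5833, -1.2167, -4.9167, 0.1833, 1.9833, 0.3833
Σ(y_t−ȳ)(y_{t+3}−ȳ) = (0.6569) + (-2.4131) + (-1.8847) = -3.6408
Denominator Σ(y_t−ȳ)² = 42.6083
r_3 = -3.6408 / 42.6083 = -0.085

-0.085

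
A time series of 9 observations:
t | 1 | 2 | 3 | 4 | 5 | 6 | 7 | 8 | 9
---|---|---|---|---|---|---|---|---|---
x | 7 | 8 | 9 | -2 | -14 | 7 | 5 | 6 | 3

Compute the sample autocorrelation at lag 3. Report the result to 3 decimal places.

Mean x̄ = (7 + 8 + 9 − 2 − 14 + 7 + 5 + 6 + 3)/9 = 3.2222
Numerator Σ_{t=1}^{6}(x_t−x̄)(x_{t+3}−x̄) = -138.1481
Denominator Σ(x_t−x̄)² = 419.5556
r_3 = -138.1481 / 419.5556 = -0.329

-0.329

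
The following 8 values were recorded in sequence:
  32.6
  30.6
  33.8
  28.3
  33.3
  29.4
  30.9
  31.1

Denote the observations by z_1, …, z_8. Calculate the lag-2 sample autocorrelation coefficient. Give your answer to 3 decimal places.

Mean z̄ = (32.6 + 30.6 + 33.8 + 28.3 + 33.3 + 29.4 + 30.9 + 31.1)/8 = 31.2500
Deviations from mean: 1.3500, -0.6500, 2.5500, -2.9500, 2.0500, -1.8500, -0.3500, -0.1500
Numerator Σ_{t=1}^{6}(z_t−z̄)(z_{t+2}−z̄) = 15.6050
Denominator Σ(z_t−z̄)² = 25.2200
r_2 = 15.6050 / 25.2200 = 0.619

0.619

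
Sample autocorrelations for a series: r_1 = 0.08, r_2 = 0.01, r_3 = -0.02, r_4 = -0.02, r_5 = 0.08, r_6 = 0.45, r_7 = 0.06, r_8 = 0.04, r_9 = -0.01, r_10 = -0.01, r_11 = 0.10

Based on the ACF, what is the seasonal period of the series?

6

The largest autocorrelation is r_6 = 0.45; the remaining lags stay at or below 0.10.
The dominant spike at lag 6 indicates a seasonal period of 6.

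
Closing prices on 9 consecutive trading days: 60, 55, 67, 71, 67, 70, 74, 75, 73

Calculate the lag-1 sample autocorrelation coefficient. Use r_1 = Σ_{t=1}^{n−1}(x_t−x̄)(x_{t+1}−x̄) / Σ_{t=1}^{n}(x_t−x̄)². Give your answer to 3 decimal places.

0.553

Mean x̄ = (60 + 55 + 67 + 71 + 67 + 70 + 74 + 75 + 73)/9 = 68.0000
Numerator Σ_{t=1}^{8}(x_t−x̄)(x_{t+1}−x̄) = 198.0000
Denominator Σ(x_t−x̄)² = 358.0000
r_1 = 198.0000 / 358.0000 = 0.553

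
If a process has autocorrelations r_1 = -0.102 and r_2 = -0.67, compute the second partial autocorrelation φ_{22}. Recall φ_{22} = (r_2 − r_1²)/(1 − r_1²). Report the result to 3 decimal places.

-0.688

φ_{22} = (r_2 − r_1²) / (1 − r_1²)
r_1² = (-0.102)² = 0.010404
Numerator = -0.67 − 0.0104 = -0.6804; denominator = 1 − 0.0104 = 0.9896
φ_{22} = -0.6804 / 0.9896 = -0.688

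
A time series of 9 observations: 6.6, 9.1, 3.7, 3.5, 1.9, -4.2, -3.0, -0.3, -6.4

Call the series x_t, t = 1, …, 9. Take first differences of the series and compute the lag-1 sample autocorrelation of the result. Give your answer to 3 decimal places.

First differences Δx: 2.5, -5.4, -0.2, -1.6, -6.1, 1.2, 2.7, -6.1
Mean of differences = -1.6250
Numerator Σ(Δx_t−Δx̄)(Δx_{t+1}−Δx̄) = -40.8056
Denominator Σ(Δx_t−Δx̄)² = 100.0350
r_1(Δx) = -40.8056 / 100.0350 = -0.408

-0.408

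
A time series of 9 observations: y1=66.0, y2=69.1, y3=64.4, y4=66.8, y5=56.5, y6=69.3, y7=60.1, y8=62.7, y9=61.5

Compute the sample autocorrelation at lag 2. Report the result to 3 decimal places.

0.407

Mean ȳ = (66.0 + 69.1 + 64.4 + 66.8 + 56.5 + 69.3 + 60.1 + 62.7 + 61.5)/9 = 64.0444
Σ(y_t−ȳ)(y_{t+2}−ȳ) = (0.6953) + (13.9309) + (-2.6825) + (14.4820) + (29.7586) + (-7.0658) + (10.0364) = 59.1549
Denominator Σ(y_t−ȳ)² = 145.4822
r_2 = 59.1549 / 145.4822 = 0.407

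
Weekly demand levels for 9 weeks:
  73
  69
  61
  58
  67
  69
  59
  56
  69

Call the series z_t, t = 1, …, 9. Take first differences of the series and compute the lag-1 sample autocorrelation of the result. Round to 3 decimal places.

First differences Δz: -4, -8, -3, 9, 2, -10, -3, 13
Mean of differences = -0.5000
Numerator Σ(Δz_t−Δz̄)(Δz_{t+1}−Δz̄) = 11.2500
Denominator Σ(Δz_t−Δz̄)² = 450.0000
r_1(Δz) = 11.2500 / 450.0000 = 0.025

0.025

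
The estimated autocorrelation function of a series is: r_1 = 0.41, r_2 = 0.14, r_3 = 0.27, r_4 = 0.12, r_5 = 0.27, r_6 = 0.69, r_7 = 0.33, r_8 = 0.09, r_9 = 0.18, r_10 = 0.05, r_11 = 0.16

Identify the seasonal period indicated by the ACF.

The largest autocorrelation is r_6 = 0.69; the remaining lags stay at or below 0.41. The elevated value at lag 1 (0.41), dropping to 0.14 at lag 2, reflects decaying short-term dependence rather than seasonality.
The dominant spike at lag 6 indicates a seasonal period of 6.

6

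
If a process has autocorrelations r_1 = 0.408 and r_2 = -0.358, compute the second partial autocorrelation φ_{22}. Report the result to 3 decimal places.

φ_{22} = (r_2 − r_1²) / (1 − r_1²)
r_1² = (0.408)² = 0.166464
Numerator = -0.358 − 0.1665 = -0.5245; denominator = 1 − 0.1665 = 0.8335
φ_{22} = -0.5245 / 0.8335 = -0.629

-0.629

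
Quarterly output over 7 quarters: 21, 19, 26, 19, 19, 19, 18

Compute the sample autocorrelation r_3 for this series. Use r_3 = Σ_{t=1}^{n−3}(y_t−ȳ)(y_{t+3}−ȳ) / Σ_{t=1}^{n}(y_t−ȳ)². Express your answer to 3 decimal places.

-0.087

Mean ȳ = (21 + 19 + 26 + 19 + 19 + 19 + 18)/7 = 20.1429
Deviations from mean: 0.8571, -1.1429, 5.8571, -1.1429, -1.1429, -1.1429, -2.1429
Σ(y_t−ȳ)(y_{t+3}−ȳ) = (-0.9796) + (1.3061) + (-6.6939) + (2.4490) = -3.9184
Denominator Σ(y_t−ȳ)² = 44.8571
r_3 = -3.9184 / 44.8571 = -0.087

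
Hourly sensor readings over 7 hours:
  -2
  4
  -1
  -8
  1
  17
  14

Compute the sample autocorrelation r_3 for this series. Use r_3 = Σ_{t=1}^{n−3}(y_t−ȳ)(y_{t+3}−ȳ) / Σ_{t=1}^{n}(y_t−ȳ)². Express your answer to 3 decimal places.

-0.246

Mean ȳ = (-2 + 4 − 1 − 8 + 1 + 17 + 14)/7 = 3.5714
Deviations from mean: -5.5714, 0.4286, -4.5714, -11.5714, -2.5714, 13.4286, 10.4286
Σ(y_t−ȳ)(y_{t+3}−ȳ) = (64.4694) + (-1.1020) + (-61.3878) + (-120.6735) = -118.6939
Denominator Σ(y_t−ȳ)² = 481.7143
r_3 = -118.6939 / 481.7143 = -0.246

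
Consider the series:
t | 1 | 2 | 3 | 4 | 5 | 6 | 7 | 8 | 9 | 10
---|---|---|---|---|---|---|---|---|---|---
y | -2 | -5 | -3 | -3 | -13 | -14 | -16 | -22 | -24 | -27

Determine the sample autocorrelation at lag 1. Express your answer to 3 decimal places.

Mean ȳ = (-2 − 5 − 3 − 3 − 13 − 14 − 16 − 22 − 24 − 27)/10 = -12.9000
Numerator Σ_{t=1}^{9}(y_t−ȳ)(y_{t+1}−ȳ) = 550.5900
Denominator Σ(y_t−ȳ)² = 792.9000
r_1 = 550.5900 / 792.9000 = 0.694

0.694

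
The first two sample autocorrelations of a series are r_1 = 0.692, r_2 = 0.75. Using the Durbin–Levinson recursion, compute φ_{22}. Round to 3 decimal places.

φ_{22} = (r_2 − r_1²) / (1 − r_1²)
r_1² = (0.692)² = 0.478864
Numerator = 0.75 − 0.4789 = 0.2711; denominator = 1 − 0.4789 = 0.5211
φ_{22} = 0.2711 / 0.5211 = 0.520

0.520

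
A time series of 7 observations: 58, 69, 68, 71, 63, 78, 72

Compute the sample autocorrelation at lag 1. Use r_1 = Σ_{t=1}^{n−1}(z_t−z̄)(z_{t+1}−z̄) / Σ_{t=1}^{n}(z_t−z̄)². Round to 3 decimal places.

-0.156

Mean z̄ = (58 + 69 + 68 + 71 + 63 + 78 + 72)/7 = 68.4286
Numerator Σ_{t=1}^{6}(z_t−z̄)(z_{t+1}−z̄) = -39.0408
Denominator Σ(z_t−z̄)² = 249.7143
r_1 = -39.0408 / 249.7143 = -0.156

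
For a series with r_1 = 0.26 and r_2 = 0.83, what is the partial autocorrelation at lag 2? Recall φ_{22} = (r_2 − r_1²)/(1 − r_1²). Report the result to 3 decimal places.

0.818

φ_{22} = (r_2 − r_1²) / (1 − r_1²)
r_1² = (0.26)² = 0.0676
Numerator = 0.83 − 0.0676 = 0.7624; denominator = 1 − 0.0676 = 0.9324
φ_{22} = 0.7624 / 0.9324 = 0.818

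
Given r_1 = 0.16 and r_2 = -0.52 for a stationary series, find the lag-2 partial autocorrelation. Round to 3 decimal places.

φ_{22} = (r_2 − r_1²) / (1 − r_1²)
r_1² = (0.16)² = 0.0256
Numerator = -0.52 − 0.0256 = -0.5456; denominator = 1 − 0.0256 = 0.9744
φ_{22} = -0.5456 / 0.9744 = -0.560

-0.560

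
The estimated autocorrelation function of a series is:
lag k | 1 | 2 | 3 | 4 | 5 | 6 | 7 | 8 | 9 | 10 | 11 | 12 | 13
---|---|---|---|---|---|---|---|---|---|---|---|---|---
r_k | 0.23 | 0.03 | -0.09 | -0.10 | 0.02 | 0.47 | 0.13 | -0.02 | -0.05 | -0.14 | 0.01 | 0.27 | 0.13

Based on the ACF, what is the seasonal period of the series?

6

The largest autocorrelation is r_6 = 0.47, with a weaker echo at lag 12 (0.27); the remaining lags stay at or below 0.23. The elevated value at lag 1 (0.23), dropping to 0.03 at lag 2, reflects decaying short-term dependence rather than seasonality.
The dominant spike at lag 6 indicates a seasonal period of 6.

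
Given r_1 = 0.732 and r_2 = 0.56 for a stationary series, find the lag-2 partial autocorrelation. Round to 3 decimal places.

φ_{22} = (r_2 − r_1²) / (1 − r_1²)
r_1² = (0.732)² = 0.535824
Numerator = 0.56 − 0.5358 = 0.0242; denominator = 1 − 0.5358 = 0.4642
φ_{22} = 0.0242 / 0.4642 = 0.052

0.052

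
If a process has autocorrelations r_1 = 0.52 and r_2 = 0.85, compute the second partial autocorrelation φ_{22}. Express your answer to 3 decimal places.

0.794

φ_{22} = (r_2 − r_1²) / (1 − r_1²)
r_1² = (0.52)² = 0.2704
Numerator = 0.85 − 0.2704 = 0.5796; denominator = 1 − 0.2704 = 0.7296
φ_{22} = 0.5796 / 0.7296 = 0.794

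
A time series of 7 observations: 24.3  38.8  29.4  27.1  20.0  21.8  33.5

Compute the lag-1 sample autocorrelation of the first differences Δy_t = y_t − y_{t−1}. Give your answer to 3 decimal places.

-0.138

First differences Δy: 14.5, -9.4, -2.3, -7.1, 1.8, 11.7
Mean of differences = 1.5333
Numerator Σ(Δy_t−Δȳ)(Δy_{t+1}−Δȳ) = -66.3544
Denominator Σ(Δy_t−Δȳ)² = 480.3333
r_1(Δy) = -66.3544 / 480.3333 = -0.138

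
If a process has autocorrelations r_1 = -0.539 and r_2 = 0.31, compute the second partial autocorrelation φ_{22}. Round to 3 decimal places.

φ_{22} = (r_2 − r_1²) / (1 − r_1²)
r_1² = (-0.539)² = 0.290521
Numerator = 0.31 − 0.2905 = 0.0195; denominator = 1 − 0.2905 = 0.7095
φ_{22} = 0.0195 / 0.7095 = 0.027

0.027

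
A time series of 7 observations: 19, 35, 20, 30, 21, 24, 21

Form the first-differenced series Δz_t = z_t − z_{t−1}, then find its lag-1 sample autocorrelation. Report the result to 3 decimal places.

First differences Δz: 16, -15, 10, -9, 3, -3
Mean of differences = 0.3333
Numerator Σ(Δz_t−Δz̄)(Δz_{t+1}−Δz̄) = -512.4444
Denominator Σ(Δz_t−Δz̄)² = 679.3333
r_1(Δz) = -512.4444 / 679.3333 = -0.754

-0.754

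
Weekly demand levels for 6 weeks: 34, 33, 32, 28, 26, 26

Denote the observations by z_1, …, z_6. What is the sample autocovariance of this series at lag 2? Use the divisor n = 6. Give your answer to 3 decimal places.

Mean z̄ = (34 + 33 + 32 + 28 + 26 + 26)/6 = 29.8333
Σ_{t=1}^{4}(z_t−z̄)(z_{t+2}−z̄) = 1.9444
γ_2 = 1.9444 / 6 = 0.324

0.324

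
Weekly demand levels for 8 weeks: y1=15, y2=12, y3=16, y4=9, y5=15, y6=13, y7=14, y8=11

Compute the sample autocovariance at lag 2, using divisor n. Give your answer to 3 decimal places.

Mean ȳ = (15 + 12 + 16 + 9 + 15 + 13 + 14 + 11)/8 = 13.1250
Σ_{t=1}^{6}(y_t−ȳ)(y_{t+2}−ȳ) = 17.8438
γ_2 = 17.8438 / 8 = 2.230

2.230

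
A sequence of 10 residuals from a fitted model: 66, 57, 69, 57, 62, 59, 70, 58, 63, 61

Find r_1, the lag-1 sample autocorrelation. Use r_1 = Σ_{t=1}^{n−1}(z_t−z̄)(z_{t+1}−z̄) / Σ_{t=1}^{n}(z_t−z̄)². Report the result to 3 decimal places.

-0.734

Mean z̄ = (66 + 57 + 69 + 57 + 62 + 59 + 70 + 58 + 63 + 61)/10 = 62.2000
Numerator Σ_{t=1}^{9}(z_t−z̄)(z_{t+1}−z̄) = -150.8400
Denominator Σ(z_t−z̄)² = 205.6000
r_1 = -150.8400 / 205.6000 = -0.734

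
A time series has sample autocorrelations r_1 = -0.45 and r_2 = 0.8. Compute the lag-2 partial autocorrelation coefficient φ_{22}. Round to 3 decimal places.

φ_{22} = (r_2 − r_1²) / (1 − r_1²)
r_1² = (-0.45)² = 0.2025
Numerator = 0.8 − 0.2025 = 0.5975; denominator = 1 − 0.2025 = 0.7975
φ_{22} = 0.5975 / 0.7975 = 0.749

0.749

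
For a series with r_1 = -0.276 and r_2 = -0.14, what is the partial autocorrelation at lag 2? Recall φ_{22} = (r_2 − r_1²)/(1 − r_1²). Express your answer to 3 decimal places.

φ_{22} = (r_2 − r_1²) / (1 − r_1²)
r_1² = (-0.276)² = 0.076176
Numerator = -0.14 − 0.0762 = -0.2162; denominator = 1 − 0.0762 = 0.9238
φ_{22} = -0.2162 / 0.9238 = -0.234

-0.234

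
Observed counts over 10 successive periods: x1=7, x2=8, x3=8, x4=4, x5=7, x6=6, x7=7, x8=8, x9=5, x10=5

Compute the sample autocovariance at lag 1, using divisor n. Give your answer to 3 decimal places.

-0.175

Mean x̄ = (7 + 8 + 8 + 4 + 7 + 6 + 7 + 8 + 5 + 5)/10 = 6.5000
Σ_{t=1}^{9}(x_t−x̄)(x_{t+1}−x̄) = -1.7500
γ_1 = -1.7500 / 10 = -0.175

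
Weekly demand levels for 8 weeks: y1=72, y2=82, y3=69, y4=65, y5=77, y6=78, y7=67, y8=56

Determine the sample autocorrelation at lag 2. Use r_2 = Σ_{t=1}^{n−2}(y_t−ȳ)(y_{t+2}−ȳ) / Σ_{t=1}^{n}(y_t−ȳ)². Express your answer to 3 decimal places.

Mean ȳ = (72 + 82 + 69 + 65 + 77 + 78 + 67 + 56)/8 = 70.7500
Deviations from mean: 1.2500, 11.2500, -1.7500, -5.7500, 6.2500, 7.2500, -3.7500, -14.7500
Σ(y_t−ȳ)(y_{t+2}−ȳ) = (-2.1875) + (-64.6875) + (-10.9375) + (-41.6875) + (-23.4375) + (-106.9375) = -249.8750
Denominator Σ(y_t−ȳ)² = 487.5000
r_2 = -249.8750 / 487.5000 = -0.513

-0.513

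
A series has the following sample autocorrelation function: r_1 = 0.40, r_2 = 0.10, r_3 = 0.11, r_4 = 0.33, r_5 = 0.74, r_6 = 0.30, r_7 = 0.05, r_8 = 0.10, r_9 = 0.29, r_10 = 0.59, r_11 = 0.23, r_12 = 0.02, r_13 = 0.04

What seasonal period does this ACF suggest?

The largest autocorrelation is r_5 = 0.74, with a weaker echo at lag 10 (0.59); the remaining lags stay at or below 0.40. The elevated value at lag 1 (0.40), dropping to 0.10 at lag 2, reflects decaying short-term dependence rather than seasonality.
The dominant spike at lag 5 indicates a seasonal period of 5.

5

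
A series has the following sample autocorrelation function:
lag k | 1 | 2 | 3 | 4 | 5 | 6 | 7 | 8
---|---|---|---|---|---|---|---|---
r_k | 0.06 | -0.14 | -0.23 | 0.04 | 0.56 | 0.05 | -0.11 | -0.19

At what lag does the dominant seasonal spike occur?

5

The largest autocorrelation is r_5 = 0.56; the remaining lags stay at or below 0.06.
The dominant spike at lag 5 indicates a seasonal period of 5.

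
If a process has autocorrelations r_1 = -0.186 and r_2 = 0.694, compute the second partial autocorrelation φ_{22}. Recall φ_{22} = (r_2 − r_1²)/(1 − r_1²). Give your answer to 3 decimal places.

φ_{22} = (r_2 − r_1²) / (1 − r_1²)
r_1² = (-0.186)² = 0.034596
Numerator = 0.694 − 0.0346 = 0.6594; denominator = 1 − 0.0346 = 0.9654
φ_{22} = 0.6594 / 0.9654 = 0.683

0.683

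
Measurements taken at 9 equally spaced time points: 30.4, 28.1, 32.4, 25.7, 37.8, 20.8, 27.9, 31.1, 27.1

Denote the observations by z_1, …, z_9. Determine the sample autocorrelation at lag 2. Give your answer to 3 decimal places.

Mean z̄ = (30.4 + 28.1 + 32.4 + 25.7 + 37.8 + 20.8 + 27.9 + 31.1 + 27.1)/9 = 29.0333
Σ(z_t−z̄)(z_{t+2}−z̄) = (4.6011) + (3.1111) + (29.5144) + (27.4444) + (-9.9356) + (-17.0156) + (2.1911) = 39.9111
Denominator Σ(z_t−z̄)² = 179.1200
r_2 = 39.9111 / 179.1200 = 0.223

0.223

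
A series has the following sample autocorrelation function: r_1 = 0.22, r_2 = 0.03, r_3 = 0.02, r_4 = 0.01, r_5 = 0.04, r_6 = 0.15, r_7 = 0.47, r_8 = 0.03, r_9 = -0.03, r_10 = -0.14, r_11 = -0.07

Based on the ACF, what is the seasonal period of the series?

The largest autocorrelation is r_7 = 0.47; the remaining lags stay at or below 0.22. The elevated value at lag 1 (0.22), dropping to 0.03 at lag 2, reflects decaying short-term dependence rather than seasonality.
The dominant spike at lag 7 indicates a seasonal period of 7.

7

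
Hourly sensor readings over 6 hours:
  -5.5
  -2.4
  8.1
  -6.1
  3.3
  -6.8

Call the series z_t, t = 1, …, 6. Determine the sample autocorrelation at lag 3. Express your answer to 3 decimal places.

-0.203

Mean z̄ = (-5.5 − 2.4 + 8.1 − 6.1 + 3.3 − 6.8)/6 = -1.5667
Deviations from mean: -3.9333, -0.8333, 9.6667, -4.5333, 4.8667, -5.2333
Numerator Σ_{t=1}^{3}(z_t−z̄)(z_{t+3}−z̄) = -36.8133
Denominator Σ(z_t−z̄)² = 181.2333
r_3 = -36.8133 / 181.2333 = -0.203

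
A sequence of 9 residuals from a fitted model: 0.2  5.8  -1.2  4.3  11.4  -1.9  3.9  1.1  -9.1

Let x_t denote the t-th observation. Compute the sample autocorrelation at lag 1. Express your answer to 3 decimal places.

-0.141

Mean x̄ = (0.2 + 5.8 − 1.2 + 4.3 + 11.4 − 1.9 + 3.9 + 1.1 − 9.1)/9 = 1.6111
Numerator Σ_{t=1}^{8}(x_t−x̄)(x_{t+1}−x̄) = -37.0257
Denominator Σ(x_t−x̄)² = 263.0489
r_1 = -37.0257 / 263.0489 = -0.141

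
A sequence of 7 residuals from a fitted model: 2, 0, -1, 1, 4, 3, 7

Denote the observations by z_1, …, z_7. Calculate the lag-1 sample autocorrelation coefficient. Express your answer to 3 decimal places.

Mean z̄ = (2 + 0 − 1 + 1 + 4 + 3 + 7)/7 = 2.2857
Deviations from mean: -0.2857, -2.2857, -3.2857, -1.2857, 1.7143, 0.7143, 4.7143
Σ(z_t−z̄)(z_{t+1}−z̄) = (0.6531) + (7.5102) + (4.2245) + (-2.2041) + (1.2245) + (3.3673) = 14.7755
Denominator Σ(z_t−z̄)² = 43.4286
r_1 = 14.7755 / 43.4286 = 0.340

0.340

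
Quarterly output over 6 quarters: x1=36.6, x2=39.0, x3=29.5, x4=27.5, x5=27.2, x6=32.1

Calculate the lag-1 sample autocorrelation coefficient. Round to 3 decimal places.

Mean x̄ = (36.6 + 39.0 + 29.5 + 27.5 + 27.2 + 32.1)/6 = 31.9833
Deviations from mean: 4.6167, 7.0167, -2.4833, -4.4833, -4.7833, 0.1167
Σ(x_t−x̄)(x_{t+1}−x̄) = (32.3936) + (-17.4247) + (11.1336) + (21.4453) + (-0.5581) = 46.9897
Denominator Σ(x_t−x̄)² = 119.7083
r_1 = 46.9897 / 119.7083 = 0.393

0.393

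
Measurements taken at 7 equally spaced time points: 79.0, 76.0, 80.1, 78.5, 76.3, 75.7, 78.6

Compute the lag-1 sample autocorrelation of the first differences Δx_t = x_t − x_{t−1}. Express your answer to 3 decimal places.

-0.376

First differences Δx: -3.0, 4.1, -1.6, -2.2, -0.6, 2.9
Mean of differences = -0.0667
Numerator Σ(Δx_t−Δx̄)(Δx_{t+1}−Δx̄) = -15.7844
Denominator Σ(Δx_t−Δx̄)² = 41.9533
r_1(Δx) = -15.7844 / 41.9533 = -0.376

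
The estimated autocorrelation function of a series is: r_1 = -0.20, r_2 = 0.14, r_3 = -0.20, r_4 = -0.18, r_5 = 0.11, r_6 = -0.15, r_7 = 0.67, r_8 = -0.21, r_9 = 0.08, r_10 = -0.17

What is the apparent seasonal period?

The largest autocorrelation is r_7 = 0.67; the remaining lags stay at or below 0.14.
The dominant spike at lag 7 indicates a seasonal period of 7.

7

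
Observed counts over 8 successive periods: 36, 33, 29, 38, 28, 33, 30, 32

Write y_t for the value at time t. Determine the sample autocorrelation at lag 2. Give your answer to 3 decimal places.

0.241

Mean ȳ = (36 + 33 + 29 + 38 + 28 + 33 + 30 + 32)/8 = 32.3750
Σ(y_t−ȳ)(y_{t+2}−ȳ) = (-12.2344) + (3.5156) + (14.7656) + (3.5156) + (10.3906) + (-0.2344) = 19.7188
Denominator Σ(y_t−ȳ)² = 81.8750
r_2 = 19.7188 / 81.8750 = 0.241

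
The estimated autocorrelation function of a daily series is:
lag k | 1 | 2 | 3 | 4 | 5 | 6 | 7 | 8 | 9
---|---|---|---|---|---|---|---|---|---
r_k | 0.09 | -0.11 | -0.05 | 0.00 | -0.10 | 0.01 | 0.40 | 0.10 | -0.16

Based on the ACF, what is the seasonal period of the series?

The largest autocorrelation is r_7 = 0.40; the remaining lags stay at or below 0.10.
The dominant spike at lag 7 indicates a seasonal period of 7.

7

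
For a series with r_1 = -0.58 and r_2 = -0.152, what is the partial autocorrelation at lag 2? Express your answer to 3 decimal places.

-0.736

φ_{22} = (r_2 − r_1²) / (1 − r_1²)
r_1² = (-0.58)² = 0.3364
Numerator = -0.152 − 0.3364 = -0.4884; denominator = 1 − 0.3364 = 0.6636
φ_{22} = -0.4884 / 0.6636 = -0.736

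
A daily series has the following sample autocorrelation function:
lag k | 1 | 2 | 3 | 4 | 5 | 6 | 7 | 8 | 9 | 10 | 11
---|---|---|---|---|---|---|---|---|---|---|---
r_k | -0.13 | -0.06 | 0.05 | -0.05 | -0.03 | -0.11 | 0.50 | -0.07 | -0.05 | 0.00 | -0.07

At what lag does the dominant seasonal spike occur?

The largest autocorrelation is r_7 = 0.50; the remaining lags stay at or below 0.05.
The dominant spike at lag 7 indicates a seasonal period of 7.

7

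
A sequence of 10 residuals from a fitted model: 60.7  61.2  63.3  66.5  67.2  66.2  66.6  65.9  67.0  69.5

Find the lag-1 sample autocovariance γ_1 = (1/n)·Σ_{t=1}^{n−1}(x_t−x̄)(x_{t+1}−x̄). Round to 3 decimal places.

Mean x̄ = (60.7 + 61.2 + 63.3 + 66.5 + 67.2 + 66.2 + 66.6 + 65.9 + 67.0 + 69.5)/10 = 65.4100
Σ_{t=1}^{9}(x_t−x̄)(x_{t+1}−x̄) = 38.5829
γ_1 = 38.5829 / 10 = 3.858

3.858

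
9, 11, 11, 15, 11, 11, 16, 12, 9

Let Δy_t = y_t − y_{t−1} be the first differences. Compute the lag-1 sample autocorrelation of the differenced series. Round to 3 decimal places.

-0.279

First differences Δy: 2, 0, 4, -4, 0, 5, -4, -3
Mean of differences = 0.0000
Numerator Σ(Δy_t−Δȳ)(Δy_{t+1}−Δȳ) = -24.0000
Denominator Σ(Δy_t−Δȳ)² = 86.0000
r_1(Δy) = -24.0000 / 86.0000 = -0.279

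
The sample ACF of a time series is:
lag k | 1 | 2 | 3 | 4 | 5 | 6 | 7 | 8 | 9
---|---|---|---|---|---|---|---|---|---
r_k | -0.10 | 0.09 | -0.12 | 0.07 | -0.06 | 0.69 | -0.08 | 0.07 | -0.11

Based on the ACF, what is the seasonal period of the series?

The largest autocorrelation is r_6 = 0.69; the remaining lags stay at or below 0.09.
The dominant spike at lag 6 indicates a seasonal period of 6.

6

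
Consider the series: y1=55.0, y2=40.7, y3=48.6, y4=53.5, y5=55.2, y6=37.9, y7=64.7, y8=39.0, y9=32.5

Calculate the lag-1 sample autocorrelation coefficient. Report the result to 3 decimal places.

-0.298

Mean ȳ = (55.0 + 40.7 + 48.6 + 53.5 + 55.2 + 37.9 + 64.7 + 39.0 + 32.5)/9 = 47.4556
Numerator Σ_{t=1}^{8}(y_t−ȳ)(y_{t+1}−ȳ) = -263.1064
Denominator Σ(y_t−ȳ)² = 884.2222
r_1 = -263.1064 / 884.2222 = -0.298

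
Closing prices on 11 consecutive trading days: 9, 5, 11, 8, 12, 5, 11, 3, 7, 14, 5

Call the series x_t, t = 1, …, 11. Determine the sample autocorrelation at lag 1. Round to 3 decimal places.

Mean x̄ = (9 + 5 + 11 + 8 + 12 + 5 + 11 + 3 + 7 + 14 + 5)/11 = 8.1818
Numerator Σ_{t=1}^{10}(x_t−x̄)(x_{t+1}−x̄) = -67.7603
Denominator Σ(x_t−x̄)² = 123.6364
r_1 = -67.7603 / 123.6364 = -0.548

-0.548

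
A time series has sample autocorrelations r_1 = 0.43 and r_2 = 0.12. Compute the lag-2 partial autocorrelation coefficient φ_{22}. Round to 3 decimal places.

-0.080

φ_{22} = (r_2 − r_1²) / (1 − r_1²)
r_1² = (0.43)² = 0.1849
Numerator = 0.12 − 0.1849 = -0.0649; denominator = 1 − 0.1849 = 0.8151
φ_{22} = -0.0649 / 0.8151 = -0.080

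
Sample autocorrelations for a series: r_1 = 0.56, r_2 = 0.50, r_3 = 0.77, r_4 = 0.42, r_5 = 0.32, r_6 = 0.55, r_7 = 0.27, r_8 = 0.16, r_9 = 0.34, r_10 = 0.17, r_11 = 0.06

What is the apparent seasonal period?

3

The largest autocorrelation is r_3 = 0.77; the remaining lags stay at or below 0.56. The elevated value at lag 1 (0.56), dropping to 0.50 at lag 2, reflects decaying short-term dependence rather than seasonality.
The dominant spike at lag 3 indicates a seasonal period of 3.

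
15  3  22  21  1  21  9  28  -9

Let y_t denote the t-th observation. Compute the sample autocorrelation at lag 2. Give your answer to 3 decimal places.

0.132

Mean ȳ = (15 + 3 + 22 + 21 + 1 + 21 + 9 + 28 − 9)/9 = 12.3333
Σ(y_t−ȳ)(y_{t+2}−ȳ) = (25.7778) + (-80.8889) + (-109.5556) + (75.1111) + (37.7778) + (135.7778) + (71.1111) = 155.1111
Denominator Σ(y_t−ȳ)² = 1178.0000
r_2 = 155.1111 / 1178.0000 = 0.132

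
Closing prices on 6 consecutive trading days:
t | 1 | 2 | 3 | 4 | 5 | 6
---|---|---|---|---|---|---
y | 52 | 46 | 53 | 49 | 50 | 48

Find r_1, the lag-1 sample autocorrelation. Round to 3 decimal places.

-0.713

Mean ȳ = (52 + 46 + 53 + 49 + 50 + 48)/6 = 49.6667
Deviations from mean: 2.3333, -3.6667, 3.3333, -0.6667, 0.3333, -1.6667
Σ(y_t−ȳ)(y_{t+1}−ȳ) = (-8.5556) + (-12.2222) + (-2.2222) + (-0.2222) + (-0.5556) = -23.7778
Denominator Σ(y_t−ȳ)² = 33.3333
r_1 = -23.7778 / 33.3333 = -0.713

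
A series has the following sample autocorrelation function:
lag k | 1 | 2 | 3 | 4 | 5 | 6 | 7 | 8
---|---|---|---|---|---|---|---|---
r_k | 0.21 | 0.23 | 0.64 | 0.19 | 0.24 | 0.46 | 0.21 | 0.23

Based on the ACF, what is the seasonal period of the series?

The largest autocorrelation is r_3 = 0.64, with a weaker echo at lag 6 (0.46); the remaining lags stay at or below 0.24.
The dominant spike at lag 3 indicates a seasonal period of 3.

3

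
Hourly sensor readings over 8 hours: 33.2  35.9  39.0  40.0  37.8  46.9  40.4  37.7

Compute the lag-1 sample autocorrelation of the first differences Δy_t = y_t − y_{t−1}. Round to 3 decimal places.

First differences Δy: 2.7, 3.1, 1.0, -2.2, 9.1, -6.5, -2.7
Mean of differences = 0.6429
Numerator Σ(Δy_t−Δȳ)(Δy_{t+1}−Δȳ) = -55.6561
Denominator Σ(Δy_t−Δȳ)² = 152.1971
r_1(Δy) = -55.6561 / 152.1971 = -0.366

-0.366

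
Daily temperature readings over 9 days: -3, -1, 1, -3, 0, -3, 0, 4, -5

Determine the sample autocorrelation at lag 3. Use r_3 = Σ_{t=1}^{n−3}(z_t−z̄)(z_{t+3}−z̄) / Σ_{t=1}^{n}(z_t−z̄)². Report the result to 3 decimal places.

Mean z̄ = (-3 − 1 + 1 − 3 + 0 − 3 + 0 + 4 − 5)/9 = -1.1111
Σ(z_t−z̄)(z_{t+3}−z̄) = (3.5679) + (0.1235) + (-3.9877) + (-2.0988) + (5.6790) + (7.3457) = 10.6296
Denominator Σ(z_t−z̄)² = 58.8889
r_3 = 10.6296 / 58.8889 = 0.181

0.181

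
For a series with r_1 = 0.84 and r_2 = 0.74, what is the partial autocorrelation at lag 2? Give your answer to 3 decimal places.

0.117

φ_{22} = (r_2 − r_1²) / (1 − r_1²)
r_1² = (0.84)² = 0.7056
Numerator = 0.74 − 0.7056 = 0.0344; denominator = 1 − 0.7056 = 0.2944
φ_{22} = 0.0344 / 0.2944 = 0.117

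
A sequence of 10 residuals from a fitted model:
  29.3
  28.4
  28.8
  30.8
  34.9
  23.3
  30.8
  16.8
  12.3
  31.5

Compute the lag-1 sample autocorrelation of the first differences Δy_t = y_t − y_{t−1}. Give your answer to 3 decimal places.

-0.314

First differences Δy: -0.9, 0.4, 2.0, 4.1, -11.6, 7.5, -14.0, -4.5, 19.2
Mean of differences = 0.2444
Numerator Σ(Δy_t−Δȳ)(Δy_{t+1}−Δȳ) = -250.4442
Denominator Σ(Δy_t−Δȳ)² = 796.9422
r_1(Δy) = -250.4442 / 796.9422 = -0.314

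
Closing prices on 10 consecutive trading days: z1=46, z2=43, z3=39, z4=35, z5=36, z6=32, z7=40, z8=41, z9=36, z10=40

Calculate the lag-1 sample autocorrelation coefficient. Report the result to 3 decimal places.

Mean z̄ = (46 + 43 + 39 + 35 + 36 + 32 + 40 + 41 + 36 + 40)/10 = 38.8000
Numerator Σ_{t=1}^{9}(z_t−z̄)(z_{t+1}−z̄) = 44.9600
Denominator Σ(z_t−z̄)² = 153.6000
r_1 = 44.9600 / 153.6000 = 0.293

0.293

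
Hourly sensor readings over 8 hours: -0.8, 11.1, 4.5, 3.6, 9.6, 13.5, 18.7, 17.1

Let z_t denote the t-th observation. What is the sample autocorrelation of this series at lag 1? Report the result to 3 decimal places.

Mean z̄ = (-0.8 + 11.1 + 4.5 + 3.6 + 9.6 + 13.5 + 18.7 + 17.1)/8 = 9.6625
Deviations from mean: -10.4625, 1.4375, -5.1625, -6.0625, -0.0625, 3.8375, 9.0375, 7.4375
Numerator Σ_{t=1}^{7}(z_t−z̄)(z_{t+1}−z̄) = 110.8736
Denominator Σ(z_t−z̄)² = 326.6588
r_1 = 110.8736 / 326.6588 = 0.339

0.339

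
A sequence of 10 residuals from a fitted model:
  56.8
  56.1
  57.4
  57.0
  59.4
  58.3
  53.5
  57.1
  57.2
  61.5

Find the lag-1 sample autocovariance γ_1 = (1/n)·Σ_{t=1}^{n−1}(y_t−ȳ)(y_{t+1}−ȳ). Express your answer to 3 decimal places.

-0.122

Mean ȳ = (56.8 + 56.1 + 57.4 + 57.0 + 59.4 + 58.3 + 53.5 + 57.1 + 57.2 + 61.5)/10 = 57.4300
Σ_{t=1}^{9}(y_t−ȳ)(y_{t+1}−ȳ) = -1.2249
γ_1 = -1.2249 / 10 = -0.122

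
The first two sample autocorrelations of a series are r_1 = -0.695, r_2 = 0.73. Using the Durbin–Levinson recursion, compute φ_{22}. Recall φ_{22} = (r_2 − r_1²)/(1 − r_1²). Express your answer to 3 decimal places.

φ_{22} = (r_2 − r_1²) / (1 − r_1²)
r_1² = (-0.695)² = 0.483025
Numerator = 0.73 − 0.4830 = 0.2470; denominator = 1 − 0.4830 = 0.5170
φ_{22} = 0.2470 / 0.5170 = 0.478

0.478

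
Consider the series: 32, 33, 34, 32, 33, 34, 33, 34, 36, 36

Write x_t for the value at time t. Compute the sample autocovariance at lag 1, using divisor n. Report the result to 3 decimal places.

Mean x̄ = (32 + 33 + 34 + 32 + 33 + 34 + 33 + 34 + 36 + 36)/10 = 33.7000
Σ_{t=1}^{9}(x_t−x̄)(x_{t+1}−x̄) = 7.0100
γ_1 = 7.0100 / 10 = 0.701

0.701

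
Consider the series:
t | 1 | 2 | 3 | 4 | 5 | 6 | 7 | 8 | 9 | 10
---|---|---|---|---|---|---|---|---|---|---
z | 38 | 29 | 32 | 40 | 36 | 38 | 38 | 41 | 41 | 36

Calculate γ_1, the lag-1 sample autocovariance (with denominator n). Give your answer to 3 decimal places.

2.989

Mean z̄ = (38 + 29 + 32 + 40 + 36 + 38 + 38 + 41 + 41 + 36)/10 = 36.9000
Σ_{t=1}^{9}(z_t−z̄)(z_{t+1}−z̄) = 29.8900
γ_1 = 29.8900 / 10 = 2.989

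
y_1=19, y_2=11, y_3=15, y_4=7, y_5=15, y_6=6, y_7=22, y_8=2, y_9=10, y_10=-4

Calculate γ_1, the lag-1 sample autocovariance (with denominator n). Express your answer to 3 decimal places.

-18.249

Mean ȳ = (19 + 11 + 15 + 7 + 15 + 6 + 22 + 2 + 10 − 4)/10 = 10.3000
Σ_{t=1}^{9}(y_t−ȳ)(y_{t+1}−ȳ) = -182.4900
γ_1 = -182.4900 / 10 = -18.249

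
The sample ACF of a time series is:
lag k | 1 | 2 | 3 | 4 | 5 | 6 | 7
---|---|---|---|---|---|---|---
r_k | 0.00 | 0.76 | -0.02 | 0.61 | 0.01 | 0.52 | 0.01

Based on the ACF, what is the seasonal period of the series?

2

The largest autocorrelation is r_2 = 0.76, with weaker echoes at lags 4 (0.61) and 6 (0.52); the remaining lags stay at or below 0.01.
The dominant spike at lag 2 indicates a seasonal period of 2.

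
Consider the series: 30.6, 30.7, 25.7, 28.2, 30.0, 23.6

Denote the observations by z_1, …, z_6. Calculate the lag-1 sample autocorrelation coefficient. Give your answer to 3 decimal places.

Mean z̄ = (30.6 + 30.7 + 25.7 + 28.2 + 30.0 + 23.6)/6 = 28.1333
Σ(z_t−z̄)(z_{t+1}−z̄) = (6.3311) + (-6.2456) + (-0.1622) + (0.1244) + (-8.4622) = -8.4144
Denominator Σ(z_t−z̄)² = 42.6333
r_1 = -8.4144 / 42.6333 = -0.197

-0.197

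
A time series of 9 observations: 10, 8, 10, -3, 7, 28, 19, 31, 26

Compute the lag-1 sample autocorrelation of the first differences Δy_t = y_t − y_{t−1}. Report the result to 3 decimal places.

First differences Δy: -2, 2, -13, 10, 21, -9, 12, -5
Mean of differences = 2.0000
Numerator Σ(Δy_t−Δȳ)(Δy_{t+1}−Δȳ) = -357.0000
Denominator Σ(Δy_t−Δȳ)² = 936.0000
r_1(Δy) = -357.0000 / 936.0000 = -0.381

-0.381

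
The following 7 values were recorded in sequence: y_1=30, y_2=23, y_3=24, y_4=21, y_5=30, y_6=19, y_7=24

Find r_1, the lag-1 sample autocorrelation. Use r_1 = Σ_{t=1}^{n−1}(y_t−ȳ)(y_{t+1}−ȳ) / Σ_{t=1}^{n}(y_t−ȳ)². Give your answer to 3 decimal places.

-0.500

Mean ȳ = (30 + 23 + 24 + 21 + 30 + 19 + 24)/7 = 24.4286
Deviations from mean: 5.5714, -1.4286, -0.4286, -3.4286, 5.5714, -5.4286, -0.4286
Σ(y_t−ȳ)(y_{t+1}−ȳ) = (-7.9592) + (0.6122) + (1.4694) + (-19.1020) + (-30.2449) + (2.3265) = -52.8980
Denominator Σ(y_t−ȳ)² = 105.7143
r_1 = -52.8980 / 105.7143 = -0.500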